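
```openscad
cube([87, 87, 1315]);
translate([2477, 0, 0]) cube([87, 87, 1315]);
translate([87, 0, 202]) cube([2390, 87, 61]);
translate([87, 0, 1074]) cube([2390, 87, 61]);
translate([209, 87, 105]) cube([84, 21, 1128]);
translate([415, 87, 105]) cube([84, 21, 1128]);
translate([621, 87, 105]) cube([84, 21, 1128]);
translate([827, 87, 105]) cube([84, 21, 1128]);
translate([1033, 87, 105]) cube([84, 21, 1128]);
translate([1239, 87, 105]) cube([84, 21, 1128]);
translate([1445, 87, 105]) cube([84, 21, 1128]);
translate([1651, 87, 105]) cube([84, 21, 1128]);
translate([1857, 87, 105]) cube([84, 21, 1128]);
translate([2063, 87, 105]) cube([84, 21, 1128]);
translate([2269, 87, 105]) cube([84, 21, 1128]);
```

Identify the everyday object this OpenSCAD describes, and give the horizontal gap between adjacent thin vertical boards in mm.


A fence section. The picket gap is 122 mm.

Two posts, two rails, 11 pickets — a fence section. Span 2390 mm holds 11 pickets of 84 mm with 12 equal gaps: ⌊(2390 − 11·84) / 12⌋ = 122 mm.


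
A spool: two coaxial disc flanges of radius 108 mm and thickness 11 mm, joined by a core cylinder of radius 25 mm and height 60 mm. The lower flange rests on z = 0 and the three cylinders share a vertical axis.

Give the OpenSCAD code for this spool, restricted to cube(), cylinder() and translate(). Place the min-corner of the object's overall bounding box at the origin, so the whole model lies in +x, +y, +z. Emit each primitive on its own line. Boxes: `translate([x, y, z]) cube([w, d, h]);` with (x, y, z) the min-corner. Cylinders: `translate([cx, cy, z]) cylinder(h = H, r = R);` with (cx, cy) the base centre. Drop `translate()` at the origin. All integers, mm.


translate([108, 108, 0]) cylinder(h = 11, r = 108);
translate([108, 108, 11]) cylinder(h = 60, r = 25);
translate([108, 108, 71]) cylinder(h = 11, r = 108);


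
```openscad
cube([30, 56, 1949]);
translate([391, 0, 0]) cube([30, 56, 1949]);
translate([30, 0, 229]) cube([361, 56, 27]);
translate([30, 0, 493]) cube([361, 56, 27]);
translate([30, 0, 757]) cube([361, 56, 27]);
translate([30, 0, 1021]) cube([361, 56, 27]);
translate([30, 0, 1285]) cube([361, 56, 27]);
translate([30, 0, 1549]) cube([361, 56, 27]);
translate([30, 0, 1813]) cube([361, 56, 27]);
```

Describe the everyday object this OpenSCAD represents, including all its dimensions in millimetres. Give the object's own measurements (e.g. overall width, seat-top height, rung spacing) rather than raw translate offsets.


A straight ladder. Two 30×56 mm vertical rails, 1949 mm tall, stand 421 mm apart (outside-to-outside) with their front faces coplanar on the −y side. 7 rungs, each 56 mm deep and 27 mm tall, span between the inner faces of the rails, front faces flush with the rails. The lowest rung's underside is at z = 229 mm and rungs are spaced 264 mm apart (underside to underside).


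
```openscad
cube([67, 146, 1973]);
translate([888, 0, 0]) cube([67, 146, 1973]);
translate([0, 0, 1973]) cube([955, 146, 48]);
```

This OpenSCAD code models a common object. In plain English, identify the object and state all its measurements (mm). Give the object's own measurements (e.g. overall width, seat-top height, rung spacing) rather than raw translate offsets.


A door frame. The clear opening is 821 mm wide and 1973 mm high. Two 67 mm wide jambs, 146 mm deep, stand either side of the opening from the floor to the top of the opening. A 48 mm thick head sits across the top of both jambs, spanning the full outside width of the frame.


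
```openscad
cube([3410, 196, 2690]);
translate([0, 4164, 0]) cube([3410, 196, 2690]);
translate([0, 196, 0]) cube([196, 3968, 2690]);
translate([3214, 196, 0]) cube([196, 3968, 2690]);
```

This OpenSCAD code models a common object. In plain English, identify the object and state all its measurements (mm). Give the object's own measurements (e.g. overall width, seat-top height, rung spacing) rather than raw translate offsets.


The wall frame of a small rectangular building: four walls, each 2690 mm tall and 196 mm thick, enclosing a footprint 3410 mm (x) by 4360 mm (y) outside-to-outside, with no floor or roof. The front and back walls (the −y and +y sides) span the full width; the two side walls fit between them.


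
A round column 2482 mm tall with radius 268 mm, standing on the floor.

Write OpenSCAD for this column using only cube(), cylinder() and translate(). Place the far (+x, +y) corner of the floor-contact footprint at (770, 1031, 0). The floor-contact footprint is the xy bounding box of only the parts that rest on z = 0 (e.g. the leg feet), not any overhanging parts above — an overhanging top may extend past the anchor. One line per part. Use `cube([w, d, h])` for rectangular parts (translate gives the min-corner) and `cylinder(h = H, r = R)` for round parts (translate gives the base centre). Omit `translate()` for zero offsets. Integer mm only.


translate([502, 763, 0]) cylinder(h = 2482, r = 268);


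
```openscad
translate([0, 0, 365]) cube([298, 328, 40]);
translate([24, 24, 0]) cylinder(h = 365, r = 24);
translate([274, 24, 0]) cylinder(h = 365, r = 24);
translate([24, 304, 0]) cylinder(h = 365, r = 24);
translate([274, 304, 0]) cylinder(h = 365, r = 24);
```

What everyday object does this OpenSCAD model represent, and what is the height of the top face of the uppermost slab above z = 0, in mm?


A stool. The seat height is 405 mm.

A 298×328×40 slab at z = 365 on four corner cylinders — a stool. The seat top is 365 + 40 = 405 mm.


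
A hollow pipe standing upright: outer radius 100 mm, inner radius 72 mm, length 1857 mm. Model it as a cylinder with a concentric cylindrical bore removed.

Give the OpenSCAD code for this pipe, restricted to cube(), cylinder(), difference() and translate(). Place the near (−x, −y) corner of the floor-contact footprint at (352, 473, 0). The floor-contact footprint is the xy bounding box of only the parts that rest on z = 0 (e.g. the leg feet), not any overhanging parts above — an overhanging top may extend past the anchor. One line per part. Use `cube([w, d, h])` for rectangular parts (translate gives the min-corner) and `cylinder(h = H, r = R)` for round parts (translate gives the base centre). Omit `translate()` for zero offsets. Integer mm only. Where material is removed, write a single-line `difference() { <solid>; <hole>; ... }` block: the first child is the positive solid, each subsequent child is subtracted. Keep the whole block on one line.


difference() { translate([452, 573, 0]) cylinder(h = 1857, r = 100); translate([452, 573, 0]) cylinder(h = 1857, r = 72); }


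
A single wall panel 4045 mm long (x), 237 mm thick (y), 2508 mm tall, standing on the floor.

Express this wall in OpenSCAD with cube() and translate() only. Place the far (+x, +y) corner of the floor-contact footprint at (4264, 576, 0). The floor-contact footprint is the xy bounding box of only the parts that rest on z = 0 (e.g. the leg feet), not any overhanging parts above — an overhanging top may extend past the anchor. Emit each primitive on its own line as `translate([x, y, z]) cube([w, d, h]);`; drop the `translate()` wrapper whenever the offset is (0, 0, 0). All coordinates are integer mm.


translate([219, 339, 0]) cube([4045, 237, 2508]);


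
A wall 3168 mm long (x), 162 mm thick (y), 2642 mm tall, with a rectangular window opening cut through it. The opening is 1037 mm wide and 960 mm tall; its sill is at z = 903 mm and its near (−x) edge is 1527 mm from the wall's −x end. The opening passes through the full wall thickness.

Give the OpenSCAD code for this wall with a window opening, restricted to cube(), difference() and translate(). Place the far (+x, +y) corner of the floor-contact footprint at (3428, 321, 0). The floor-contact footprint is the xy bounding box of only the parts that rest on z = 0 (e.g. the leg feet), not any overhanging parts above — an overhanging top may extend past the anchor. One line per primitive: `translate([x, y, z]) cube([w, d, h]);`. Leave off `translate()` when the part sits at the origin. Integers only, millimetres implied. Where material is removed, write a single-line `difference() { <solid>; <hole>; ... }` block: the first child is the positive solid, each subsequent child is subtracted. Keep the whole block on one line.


difference() { translate([260, 159, 0]) cube([3168, 162, 2642]); translate([1787, 159, 903]) cube([1037, 162, 960]); }


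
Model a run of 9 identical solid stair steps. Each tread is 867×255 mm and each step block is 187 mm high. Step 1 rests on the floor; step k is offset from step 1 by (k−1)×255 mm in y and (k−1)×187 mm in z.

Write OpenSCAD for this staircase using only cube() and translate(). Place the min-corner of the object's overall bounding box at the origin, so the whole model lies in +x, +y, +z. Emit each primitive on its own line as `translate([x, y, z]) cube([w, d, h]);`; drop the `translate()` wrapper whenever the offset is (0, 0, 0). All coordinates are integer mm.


cube([867, 255, 187]);
translate([0, 255, 187]) cube([867, 255, 187]);
translate([0, 510, 374]) cube([867, 255, 187]);
translate([0, 765, 561]) cube([867, 255, 187]);
translate([0, 1020, 748]) cube([867, 255, 187]);
translate([0, 1275, 935]) cube([867, 255, 187]);
translate([0, 1530, 1122]) cube([867, 255, 187]);
translate([0, 1785, 1309]) cube([867, 255, 187]);
translate([0, 2040, 1496]) cube([867, 255, 187]);


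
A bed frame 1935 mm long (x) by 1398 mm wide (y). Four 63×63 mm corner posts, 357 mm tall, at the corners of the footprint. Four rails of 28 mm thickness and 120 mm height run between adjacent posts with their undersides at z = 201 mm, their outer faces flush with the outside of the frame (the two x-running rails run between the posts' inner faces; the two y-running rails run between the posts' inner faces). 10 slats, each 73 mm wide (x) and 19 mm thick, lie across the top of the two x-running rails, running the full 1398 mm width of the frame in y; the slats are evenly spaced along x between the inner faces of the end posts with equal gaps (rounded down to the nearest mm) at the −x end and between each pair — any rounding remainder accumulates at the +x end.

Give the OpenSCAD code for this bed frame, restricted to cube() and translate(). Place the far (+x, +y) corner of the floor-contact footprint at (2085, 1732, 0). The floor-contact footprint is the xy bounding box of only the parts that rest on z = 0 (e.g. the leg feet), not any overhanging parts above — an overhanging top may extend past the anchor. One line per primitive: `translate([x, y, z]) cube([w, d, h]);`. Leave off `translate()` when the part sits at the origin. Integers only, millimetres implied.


// slat z = rail_z + rail_h = 201 + 120 = 321
// slat gap = ⌊(1809 − 10·73) / 11⌋ = 98
translate([150, 334, 0]) cube([63, 63, 357]);
translate([150, 1669, 0]) cube([63, 63, 357]);
translate([2022, 334, 0]) cube([63, 63, 357]);
translate([2022, 1669, 0]) cube([63, 63, 357]);
translate([213, 334, 201]) cube([1809, 28, 120]);
translate([213, 1704, 201]) cube([1809, 28, 120]);
translate([150, 397, 201]) cube([28, 1272, 120]);
translate([2057, 397, 201]) cube([28, 1272, 120]);
translate([311, 334, 321]) cube([73, 1398, 19]);
translate([482, 334, 321]) cube([73, 1398, 19]);
translate([653, 334, 321]) cube([73, 1398, 19]);
translate([824, 334, 321]) cube([73, 1398, 19]);
translate([995, 334, 321]) cube([73, 1398, 19]);
translate([1166, 334, 321]) cube([73, 1398, 19]);
translate([1337, 334, 321]) cube([73, 1398, 19]);
translate([1508, 334, 321]) cube([73, 1398, 19]);
translate([1679, 334, 321]) cube([73, 1398, 19]);
translate([1850, 334, 321]) cube([73, 1398, 19]);


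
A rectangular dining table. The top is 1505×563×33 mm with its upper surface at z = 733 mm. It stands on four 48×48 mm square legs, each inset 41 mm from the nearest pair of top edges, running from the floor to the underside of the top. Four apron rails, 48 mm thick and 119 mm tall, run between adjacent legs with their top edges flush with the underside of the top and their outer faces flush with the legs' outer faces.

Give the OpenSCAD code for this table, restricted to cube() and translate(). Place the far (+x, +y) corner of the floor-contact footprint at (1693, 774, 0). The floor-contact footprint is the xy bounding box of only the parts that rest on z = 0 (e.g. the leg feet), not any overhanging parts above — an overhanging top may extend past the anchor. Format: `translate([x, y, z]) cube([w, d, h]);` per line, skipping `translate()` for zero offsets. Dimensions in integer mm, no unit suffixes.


translate([229, 252, 700]) cube([1505, 563, 33]);
translate([270, 293, 0]) cube([48, 48, 700]);
translate([1645, 293, 0]) cube([48, 48, 700]);
translate([270, 726, 0]) cube([48, 48, 700]);
translate([1645, 726, 0]) cube([48, 48, 700]);
translate([318, 293, 581]) cube([1327, 48, 119]);
translate([318, 726, 581]) cube([1327, 48, 119]);
translate([270, 341, 581]) cube([48, 385, 119]);
translate([1645, 341, 581]) cube([48, 385, 119]);


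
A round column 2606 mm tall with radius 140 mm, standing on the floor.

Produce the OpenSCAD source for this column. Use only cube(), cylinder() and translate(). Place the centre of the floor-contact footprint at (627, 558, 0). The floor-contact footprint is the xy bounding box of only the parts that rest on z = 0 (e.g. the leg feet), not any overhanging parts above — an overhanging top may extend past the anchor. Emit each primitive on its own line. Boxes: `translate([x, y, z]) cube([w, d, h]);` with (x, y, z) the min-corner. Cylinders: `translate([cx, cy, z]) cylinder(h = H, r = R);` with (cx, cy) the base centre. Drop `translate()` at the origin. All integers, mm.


translate([627, 558, 0]) cylinder(h = 2606, r = 140);


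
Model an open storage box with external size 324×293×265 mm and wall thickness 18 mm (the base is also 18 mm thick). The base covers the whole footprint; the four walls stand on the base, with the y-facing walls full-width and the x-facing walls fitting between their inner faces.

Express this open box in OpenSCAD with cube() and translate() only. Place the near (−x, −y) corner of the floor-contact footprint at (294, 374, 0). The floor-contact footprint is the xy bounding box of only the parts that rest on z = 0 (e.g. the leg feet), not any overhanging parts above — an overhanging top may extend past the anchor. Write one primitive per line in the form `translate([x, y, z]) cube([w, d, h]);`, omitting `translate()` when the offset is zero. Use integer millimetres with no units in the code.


translate([294, 374, 0]) cube([324, 293, 18]);
translate([294, 374, 18]) cube([324, 18, 247]);
translate([294, 649, 18]) cube([324, 18, 247]);
translate([294, 392, 18]) cube([18, 257, 247]);
translate([600, 392, 18]) cube([18, 257, 247]);


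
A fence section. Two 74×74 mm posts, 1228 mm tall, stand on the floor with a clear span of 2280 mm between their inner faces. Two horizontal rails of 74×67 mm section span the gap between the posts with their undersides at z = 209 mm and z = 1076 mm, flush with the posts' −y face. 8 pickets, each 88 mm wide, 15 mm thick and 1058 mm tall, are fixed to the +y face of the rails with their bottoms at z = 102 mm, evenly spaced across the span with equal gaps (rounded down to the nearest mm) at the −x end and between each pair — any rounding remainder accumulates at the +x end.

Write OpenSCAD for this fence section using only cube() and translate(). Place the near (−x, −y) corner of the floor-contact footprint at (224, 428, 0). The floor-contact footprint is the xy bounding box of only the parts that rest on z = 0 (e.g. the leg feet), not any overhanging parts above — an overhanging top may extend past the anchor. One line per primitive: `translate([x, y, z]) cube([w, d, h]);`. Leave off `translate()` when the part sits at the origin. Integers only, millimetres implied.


translate([224, 428, 0]) cube([74, 74, 1228]);
translate([2578, 428, 0]) cube([74, 74, 1228]);
translate([298, 428, 209]) cube([2280, 74, 67]);
translate([298, 428, 1076]) cube([2280, 74, 67]);
translate([473, 502, 102]) cube([88, 15, 1058]);
translate([736, 502, 102]) cube([88, 15, 1058]);
translate([999, 502, 102]) cube([88, 15, 1058]);
translate([1262, 502, 102]) cube([88, 15, 1058]);
translate([1525, 502, 102]) cube([88, 15, 1058]);
translate([1788, 502, 102]) cube([88, 15, 1058]);
translate([2051, 502, 102]) cube([88, 15, 1058]);
translate([2314, 502, 102]) cube([88, 15, 1058]);


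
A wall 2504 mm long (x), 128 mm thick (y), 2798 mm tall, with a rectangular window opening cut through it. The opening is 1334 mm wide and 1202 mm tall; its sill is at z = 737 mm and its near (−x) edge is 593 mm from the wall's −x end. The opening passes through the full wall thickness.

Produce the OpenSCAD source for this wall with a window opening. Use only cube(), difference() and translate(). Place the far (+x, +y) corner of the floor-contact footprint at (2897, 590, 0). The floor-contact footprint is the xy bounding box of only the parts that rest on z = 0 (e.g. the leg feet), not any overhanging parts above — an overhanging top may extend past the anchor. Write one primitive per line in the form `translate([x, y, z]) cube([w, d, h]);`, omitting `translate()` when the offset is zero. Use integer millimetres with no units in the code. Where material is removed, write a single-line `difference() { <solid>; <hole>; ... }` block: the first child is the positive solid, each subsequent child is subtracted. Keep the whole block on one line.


difference() { translate([393, 462, 0]) cube([2504, 128, 2798]); translate([986, 462, 737]) cube([1334, 128, 1202]); }


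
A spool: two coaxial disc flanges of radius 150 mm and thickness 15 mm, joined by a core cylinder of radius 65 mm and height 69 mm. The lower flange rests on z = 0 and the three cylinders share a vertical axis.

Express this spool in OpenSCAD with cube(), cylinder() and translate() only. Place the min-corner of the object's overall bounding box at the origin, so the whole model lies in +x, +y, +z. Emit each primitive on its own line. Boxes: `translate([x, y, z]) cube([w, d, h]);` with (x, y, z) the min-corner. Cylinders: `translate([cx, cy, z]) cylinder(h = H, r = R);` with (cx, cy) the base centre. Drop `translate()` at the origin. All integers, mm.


translate([150, 150, 0]) cylinder(h = 15, r = 150);
translate([150, 150, 15]) cylinder(h = 69, r = 65);
translate([150, 150, 84]) cylinder(h = 15, r = 150);


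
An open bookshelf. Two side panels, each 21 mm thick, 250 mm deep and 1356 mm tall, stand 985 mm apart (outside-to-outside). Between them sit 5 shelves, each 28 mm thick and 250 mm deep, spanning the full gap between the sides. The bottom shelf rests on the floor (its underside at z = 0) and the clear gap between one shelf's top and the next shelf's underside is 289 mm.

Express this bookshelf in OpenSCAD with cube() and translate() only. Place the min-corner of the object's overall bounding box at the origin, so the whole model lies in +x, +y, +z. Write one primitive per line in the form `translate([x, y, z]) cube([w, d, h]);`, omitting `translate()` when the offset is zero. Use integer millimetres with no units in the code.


cube([21, 250, 1356]);
translate([964, 0, 0]) cube([21, 250, 1356]);
translate([21, 0, 0]) cube([943, 250, 28]);
translate([21, 0, 317]) cube([943, 250, 28]);
translate([21, 0, 634]) cube([943, 250, 28]);
translate([21, 0, 951]) cube([943, 250, 28]);
translate([21, 0, 1268]) cube([943, 250, 28]);


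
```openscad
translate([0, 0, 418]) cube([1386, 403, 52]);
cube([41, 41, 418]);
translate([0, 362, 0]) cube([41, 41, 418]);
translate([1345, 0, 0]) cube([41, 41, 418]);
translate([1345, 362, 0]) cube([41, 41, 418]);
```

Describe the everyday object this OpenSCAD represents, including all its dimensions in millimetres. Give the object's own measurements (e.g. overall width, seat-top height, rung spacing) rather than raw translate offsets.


A bench: a 1386×403 mm seat slab, 52 mm thick, top at z = 470 mm, on four 41×41 mm square legs flush with the seat corners and standing on z = 0.


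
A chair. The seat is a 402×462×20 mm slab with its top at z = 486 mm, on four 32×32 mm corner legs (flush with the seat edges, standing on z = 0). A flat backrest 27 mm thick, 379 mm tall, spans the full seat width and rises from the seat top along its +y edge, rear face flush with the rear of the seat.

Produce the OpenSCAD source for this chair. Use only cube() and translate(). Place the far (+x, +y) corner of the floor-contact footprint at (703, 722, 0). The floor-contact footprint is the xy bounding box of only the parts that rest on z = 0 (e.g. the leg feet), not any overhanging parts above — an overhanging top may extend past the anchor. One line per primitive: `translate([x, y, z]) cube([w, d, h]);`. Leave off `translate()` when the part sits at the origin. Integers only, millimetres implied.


translate([301, 260, 466]) cube([402, 462, 20]);
translate([301, 260, 0]) cube([32, 32, 466]);
translate([671, 260, 0]) cube([32, 32, 466]);
translate([301, 690, 0]) cube([32, 32, 466]);
translate([671, 690, 0]) cube([32, 32, 466]);
translate([301, 695, 486]) cube([402, 27, 379]);


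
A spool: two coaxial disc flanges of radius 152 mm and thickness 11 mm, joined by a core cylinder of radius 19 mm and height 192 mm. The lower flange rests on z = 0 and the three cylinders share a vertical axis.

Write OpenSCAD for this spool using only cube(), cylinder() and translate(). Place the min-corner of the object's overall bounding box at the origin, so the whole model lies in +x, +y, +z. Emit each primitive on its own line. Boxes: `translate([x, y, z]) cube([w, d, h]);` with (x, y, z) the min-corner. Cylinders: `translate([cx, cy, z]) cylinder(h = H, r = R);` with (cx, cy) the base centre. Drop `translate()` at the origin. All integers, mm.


translate([152, 152, 0]) cylinder(h = 11, r = 152);
translate([152, 152, 11]) cylinder(h = 192, r = 19);
translate([152, 152, 203]) cylinder(h = 11, r = 152);


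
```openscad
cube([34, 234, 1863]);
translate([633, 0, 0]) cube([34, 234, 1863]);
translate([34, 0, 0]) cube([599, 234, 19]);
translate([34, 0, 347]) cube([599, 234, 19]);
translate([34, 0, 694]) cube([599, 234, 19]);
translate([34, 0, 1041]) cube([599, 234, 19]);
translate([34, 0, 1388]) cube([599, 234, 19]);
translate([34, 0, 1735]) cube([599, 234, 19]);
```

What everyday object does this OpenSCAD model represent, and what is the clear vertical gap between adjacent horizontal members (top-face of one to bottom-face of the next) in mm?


A bookshelf. The clear shelf gap is 328 mm.

Two tall side panels with 6 horizontal boards between them — a bookshelf. The first two shelf undersides are at z = 0 and z = 347; with shelf thickness 19, the clear gap is 347 − 0 − 19 = 328 mm.


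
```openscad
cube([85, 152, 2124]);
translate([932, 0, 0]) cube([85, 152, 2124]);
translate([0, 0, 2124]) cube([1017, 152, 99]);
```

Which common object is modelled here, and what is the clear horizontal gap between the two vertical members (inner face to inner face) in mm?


A door frame. The clear opening width is 847 mm.

Two 2124 mm tall posts with a header on top — a door frame. The left jamb is 85 mm wide at x = 0; the right jamb starts at x = 932. The clear opening is 932 − 85 = 847 mm.


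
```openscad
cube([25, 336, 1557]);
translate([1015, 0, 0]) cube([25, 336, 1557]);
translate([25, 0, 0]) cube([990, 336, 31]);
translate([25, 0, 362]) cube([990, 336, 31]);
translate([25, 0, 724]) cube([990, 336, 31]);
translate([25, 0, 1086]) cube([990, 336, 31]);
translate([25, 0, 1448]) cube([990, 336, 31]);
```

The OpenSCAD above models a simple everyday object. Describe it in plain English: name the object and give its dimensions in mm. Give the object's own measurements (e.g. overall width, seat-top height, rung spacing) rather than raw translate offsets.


An open bookshelf. Two side panels, each 25 mm thick, 336 mm deep and 1557 mm tall, stand 1040 mm apart (outside-to-outside). Between them sit 5 shelves, each 31 mm thick and 336 mm deep, spanning the full gap between the sides. The bottom shelf rests on the floor (its underside at z = 0) and the clear gap between one shelf's top and the next shelf's underside is 331 mm.


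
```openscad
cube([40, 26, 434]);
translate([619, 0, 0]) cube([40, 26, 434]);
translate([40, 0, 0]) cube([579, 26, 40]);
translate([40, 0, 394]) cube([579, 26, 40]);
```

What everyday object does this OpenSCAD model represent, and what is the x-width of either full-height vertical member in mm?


A picture frame. The border width is 40 mm.

Four thin pieces enclosing a rectangular opening — a picture frame. The two full-height stiles are 434 mm tall; the top rail sits at z = 394 and is 40 mm tall, so the border above the opening is 434 − 394 = 40 mm, matching the stile x-width.


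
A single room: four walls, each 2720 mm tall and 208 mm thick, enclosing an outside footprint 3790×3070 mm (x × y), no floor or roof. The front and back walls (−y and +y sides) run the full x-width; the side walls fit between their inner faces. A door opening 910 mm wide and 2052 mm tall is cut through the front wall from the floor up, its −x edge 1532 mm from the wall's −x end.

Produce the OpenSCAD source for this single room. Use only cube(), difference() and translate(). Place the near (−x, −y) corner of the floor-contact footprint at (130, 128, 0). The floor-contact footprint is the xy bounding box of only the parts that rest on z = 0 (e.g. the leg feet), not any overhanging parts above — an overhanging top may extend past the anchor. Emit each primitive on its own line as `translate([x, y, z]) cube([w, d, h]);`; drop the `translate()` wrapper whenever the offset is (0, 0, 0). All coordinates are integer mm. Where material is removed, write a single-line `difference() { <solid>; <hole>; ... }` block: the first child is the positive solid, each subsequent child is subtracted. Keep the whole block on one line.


difference() { translate([130, 128, 0]) cube([3790, 208, 2720]); translate([1662, 128, 0]) cube([910, 208, 2052]); }
translate([130, 2990, 0]) cube([3790, 208, 2720]);
translate([130, 336, 0]) cube([208, 2654, 2720]);
translate([3712, 336, 0]) cube([208, 2654, 2720]);


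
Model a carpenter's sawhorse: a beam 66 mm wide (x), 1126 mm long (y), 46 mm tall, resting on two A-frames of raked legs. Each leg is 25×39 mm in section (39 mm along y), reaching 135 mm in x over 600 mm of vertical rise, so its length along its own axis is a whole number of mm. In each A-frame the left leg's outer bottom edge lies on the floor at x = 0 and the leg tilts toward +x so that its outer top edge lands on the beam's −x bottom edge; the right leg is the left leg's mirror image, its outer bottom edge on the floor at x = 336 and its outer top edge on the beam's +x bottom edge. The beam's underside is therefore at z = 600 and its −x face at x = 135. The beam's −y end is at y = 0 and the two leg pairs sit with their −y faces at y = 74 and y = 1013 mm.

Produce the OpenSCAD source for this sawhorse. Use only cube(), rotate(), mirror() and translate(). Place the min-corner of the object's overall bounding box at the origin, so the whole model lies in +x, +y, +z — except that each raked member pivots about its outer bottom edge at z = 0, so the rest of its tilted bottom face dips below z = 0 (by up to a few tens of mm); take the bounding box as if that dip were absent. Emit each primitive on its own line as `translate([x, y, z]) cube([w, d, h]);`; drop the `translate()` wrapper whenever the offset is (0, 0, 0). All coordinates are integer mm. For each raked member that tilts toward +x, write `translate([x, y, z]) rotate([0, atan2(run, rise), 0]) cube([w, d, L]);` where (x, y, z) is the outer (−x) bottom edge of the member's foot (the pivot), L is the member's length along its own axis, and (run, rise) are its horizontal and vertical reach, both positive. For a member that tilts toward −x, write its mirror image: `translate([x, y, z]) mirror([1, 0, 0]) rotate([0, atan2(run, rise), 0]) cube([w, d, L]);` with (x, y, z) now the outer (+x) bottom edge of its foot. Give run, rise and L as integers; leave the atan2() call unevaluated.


translate([135, 0, 600]) cube([66, 1126, 46]);
translate([0, 74, 0]) rotate([0, atan2(135, 600), 0]) cube([25, 39, 615]);
translate([336, 74, 0]) mirror([1, 0, 0]) rotate([0, atan2(135, 600), 0]) cube([25, 39, 615]);
translate([0, 1013, 0]) rotate([0, atan2(135, 600), 0]) cube([25, 39, 615]);
translate([336, 1013, 0]) mirror([1, 0, 0]) rotate([0, atan2(135, 600), 0]) cube([25, 39, 615]);


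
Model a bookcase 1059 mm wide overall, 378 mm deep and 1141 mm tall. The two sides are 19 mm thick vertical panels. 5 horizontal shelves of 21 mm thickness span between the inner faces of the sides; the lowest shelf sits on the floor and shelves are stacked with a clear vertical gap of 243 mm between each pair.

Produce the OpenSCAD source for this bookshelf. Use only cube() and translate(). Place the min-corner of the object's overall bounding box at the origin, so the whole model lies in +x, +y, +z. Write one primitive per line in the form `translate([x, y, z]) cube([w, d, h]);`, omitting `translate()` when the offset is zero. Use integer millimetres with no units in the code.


cube([19, 378, 1141]);
translate([1040, 0, 0]) cube([19, 378, 1141]);
translate([19, 0, 0]) cube([1021, 378, 21]);
translate([19, 0, 264]) cube([1021, 378, 21]);
translate([19, 0, 528]) cube([1021, 378, 21]);
translate([19, 0, 792]) cube([1021, 378, 21]);
translate([19, 0, 1056]) cube([1021, 378, 21]);


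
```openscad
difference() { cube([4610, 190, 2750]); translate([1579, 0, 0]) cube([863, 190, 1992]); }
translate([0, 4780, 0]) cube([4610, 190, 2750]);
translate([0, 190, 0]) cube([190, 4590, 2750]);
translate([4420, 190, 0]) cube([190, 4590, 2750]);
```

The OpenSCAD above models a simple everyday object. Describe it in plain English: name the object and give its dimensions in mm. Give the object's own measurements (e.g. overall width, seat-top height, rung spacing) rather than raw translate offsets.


A single room: four walls, each 2750 mm tall and 190 mm thick, enclosing an outside footprint 4610×4970 mm (x × y), no floor or roof. The front and back walls (−y and +y sides) run the full x-width; the side walls fit between their inner faces. A door opening 863 mm wide and 1992 mm tall is cut through the front wall from the floor up, its −x edge 1579 mm from the wall's −x end.


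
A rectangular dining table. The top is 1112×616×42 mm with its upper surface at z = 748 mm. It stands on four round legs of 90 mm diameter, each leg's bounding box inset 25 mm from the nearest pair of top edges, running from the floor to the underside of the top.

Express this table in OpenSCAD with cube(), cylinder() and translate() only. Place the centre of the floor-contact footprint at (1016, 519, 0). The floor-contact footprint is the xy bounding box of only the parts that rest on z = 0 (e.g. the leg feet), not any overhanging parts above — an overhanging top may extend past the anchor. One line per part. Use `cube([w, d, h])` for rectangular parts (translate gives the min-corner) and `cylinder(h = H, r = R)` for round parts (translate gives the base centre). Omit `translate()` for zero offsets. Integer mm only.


translate([460, 211, 706]) cube([1112, 616, 42]);
translate([530, 281, 0]) cylinder(h = 706, r = 45);
translate([1502, 281, 0]) cylinder(h = 706, r = 45);
translate([530, 757, 0]) cylinder(h = 706, r = 45);
translate([1502, 757, 0]) cylinder(h = 706, r = 45);


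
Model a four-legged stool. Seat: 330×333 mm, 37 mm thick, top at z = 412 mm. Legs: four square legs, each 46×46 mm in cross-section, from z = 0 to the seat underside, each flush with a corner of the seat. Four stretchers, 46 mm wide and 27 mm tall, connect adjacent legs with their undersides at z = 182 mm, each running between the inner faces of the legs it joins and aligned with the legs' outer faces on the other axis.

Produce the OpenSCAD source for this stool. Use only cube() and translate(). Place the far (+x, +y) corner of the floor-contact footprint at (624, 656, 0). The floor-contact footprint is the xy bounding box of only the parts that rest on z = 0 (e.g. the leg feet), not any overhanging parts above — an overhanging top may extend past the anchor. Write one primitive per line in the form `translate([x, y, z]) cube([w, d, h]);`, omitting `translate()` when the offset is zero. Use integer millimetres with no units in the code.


// leg_h = 412 - 37 = 375
// stretcher span = 330 - 2*46 = 238
translate([294, 323, 375]) cube([330, 333, 37]);
translate([294, 323, 0]) cube([46, 46, 375]);
translate([578, 323, 0]) cube([46, 46, 375]);
translate([294, 610, 0]) cube([46, 46, 375]);
translate([578, 610, 0]) cube([46, 46, 375]);
translate([340, 323, 182]) cube([238, 46, 27]);
translate([340, 610, 182]) cube([238, 46, 27]);
translate([294, 369, 182]) cube([46, 241, 27]);
translate([578, 369, 182]) cube([46, 241, 27]);


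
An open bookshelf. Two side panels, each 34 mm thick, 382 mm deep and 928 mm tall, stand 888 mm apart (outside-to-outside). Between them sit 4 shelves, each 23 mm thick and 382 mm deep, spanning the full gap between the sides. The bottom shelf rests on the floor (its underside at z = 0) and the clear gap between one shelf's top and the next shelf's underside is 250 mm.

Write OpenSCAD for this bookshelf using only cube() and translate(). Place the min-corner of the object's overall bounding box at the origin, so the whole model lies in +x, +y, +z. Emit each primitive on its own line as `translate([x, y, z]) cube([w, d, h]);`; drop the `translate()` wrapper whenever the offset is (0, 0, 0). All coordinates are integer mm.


cube([34, 382, 928]);
translate([854, 0, 0]) cube([34, 382, 928]);
translate([34, 0, 0]) cube([820, 382, 23]);
translate([34, 0, 273]) cube([820, 382, 23]);
translate([34, 0, 546]) cube([820, 382, 23]);
translate([34, 0, 819]) cube([820, 382, 23]);


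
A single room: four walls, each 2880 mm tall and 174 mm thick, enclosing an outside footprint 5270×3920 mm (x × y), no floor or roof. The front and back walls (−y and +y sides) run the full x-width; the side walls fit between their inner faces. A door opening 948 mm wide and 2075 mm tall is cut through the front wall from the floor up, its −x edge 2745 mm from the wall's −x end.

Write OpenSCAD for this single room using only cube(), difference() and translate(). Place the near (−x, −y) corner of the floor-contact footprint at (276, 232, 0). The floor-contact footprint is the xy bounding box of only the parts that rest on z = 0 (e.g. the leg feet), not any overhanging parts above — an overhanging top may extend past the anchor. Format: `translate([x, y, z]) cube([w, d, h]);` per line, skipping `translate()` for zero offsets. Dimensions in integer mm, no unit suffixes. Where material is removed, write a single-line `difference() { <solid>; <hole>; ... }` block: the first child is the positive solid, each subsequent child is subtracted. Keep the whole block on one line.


difference() { translate([276, 232, 0]) cube([5270, 174, 2880]); translate([3021, 232, 0]) cube([948, 174, 2075]); }
translate([276, 3978, 0]) cube([5270, 174, 2880]);
translate([276, 406, 0]) cube([174, 3572, 2880]);
translate([5372, 406, 0]) cube([174, 3572, 2880]);


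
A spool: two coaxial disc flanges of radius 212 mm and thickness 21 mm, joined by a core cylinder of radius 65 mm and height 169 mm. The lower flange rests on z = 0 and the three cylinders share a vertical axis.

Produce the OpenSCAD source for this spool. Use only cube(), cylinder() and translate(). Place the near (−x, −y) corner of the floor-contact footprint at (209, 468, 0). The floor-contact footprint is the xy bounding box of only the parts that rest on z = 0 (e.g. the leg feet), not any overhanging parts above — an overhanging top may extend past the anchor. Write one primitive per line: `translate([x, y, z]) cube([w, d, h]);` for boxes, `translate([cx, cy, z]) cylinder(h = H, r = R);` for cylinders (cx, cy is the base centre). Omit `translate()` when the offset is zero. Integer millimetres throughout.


translate([421, 680, 0]) cylinder(h = 21, r = 212);
translate([421, 680, 21]) cylinder(h = 169, r = 65);
translate([421, 680, 190]) cylinder(h = 21, r = 212);


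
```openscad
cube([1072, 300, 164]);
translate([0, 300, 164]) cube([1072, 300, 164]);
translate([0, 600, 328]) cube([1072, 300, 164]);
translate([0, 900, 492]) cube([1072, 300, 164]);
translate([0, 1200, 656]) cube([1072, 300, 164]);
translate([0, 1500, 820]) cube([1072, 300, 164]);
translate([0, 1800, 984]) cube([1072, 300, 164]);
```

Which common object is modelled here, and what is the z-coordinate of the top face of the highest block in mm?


A staircase. The total rise is 1148 mm.

7 identical blocks, each offset up and back from the previous — a staircase. Each step is 164 mm tall and there are 7 of them, so the total rise is 7 × 164 = 1148 mm.


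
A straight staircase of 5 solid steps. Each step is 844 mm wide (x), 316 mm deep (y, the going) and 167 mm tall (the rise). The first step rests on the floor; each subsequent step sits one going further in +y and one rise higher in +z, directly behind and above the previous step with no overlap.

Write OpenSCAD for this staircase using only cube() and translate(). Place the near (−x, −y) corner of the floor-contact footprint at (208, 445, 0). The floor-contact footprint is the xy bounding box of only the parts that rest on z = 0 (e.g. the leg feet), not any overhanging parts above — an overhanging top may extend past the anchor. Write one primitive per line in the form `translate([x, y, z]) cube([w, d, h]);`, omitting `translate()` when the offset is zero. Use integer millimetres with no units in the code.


translate([208, 445, 0]) cube([844, 316, 167]);
translate([208, 761, 167]) cube([844, 316, 167]);
translate([208, 1077, 334]) cube([844, 316, 167]);
translate([208, 1393, 501]) cube([844, 316, 167]);
translate([208, 1709, 668]) cube([844, 316, 167]);


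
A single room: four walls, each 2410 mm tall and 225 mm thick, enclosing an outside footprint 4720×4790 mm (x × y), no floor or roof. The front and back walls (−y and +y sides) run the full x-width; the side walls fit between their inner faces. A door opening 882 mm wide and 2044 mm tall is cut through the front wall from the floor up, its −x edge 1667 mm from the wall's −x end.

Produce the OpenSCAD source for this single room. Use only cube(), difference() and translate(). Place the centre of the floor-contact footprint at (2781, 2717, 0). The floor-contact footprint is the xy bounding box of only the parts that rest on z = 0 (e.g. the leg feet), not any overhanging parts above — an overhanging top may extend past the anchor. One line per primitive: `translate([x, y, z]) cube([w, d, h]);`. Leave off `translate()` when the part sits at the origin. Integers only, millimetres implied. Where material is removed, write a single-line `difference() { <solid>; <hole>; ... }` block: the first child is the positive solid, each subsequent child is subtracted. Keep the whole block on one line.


difference() { translate([421, 322, 0]) cube([4720, 225, 2410]); translate([2088, 322, 0]) cube([882, 225, 2044]); }
translate([421, 4887, 0]) cube([4720, 225, 2410]);
translate([421, 547, 0]) cube([225, 4340, 2410]);
translate([4916, 547, 0]) cube([225, 4340, 2410]);


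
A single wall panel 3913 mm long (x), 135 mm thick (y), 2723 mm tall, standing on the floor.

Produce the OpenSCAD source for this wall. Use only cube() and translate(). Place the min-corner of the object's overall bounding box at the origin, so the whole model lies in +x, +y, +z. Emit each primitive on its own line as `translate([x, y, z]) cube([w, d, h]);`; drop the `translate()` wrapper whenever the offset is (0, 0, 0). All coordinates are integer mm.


cube([3913, 135, 2723]);


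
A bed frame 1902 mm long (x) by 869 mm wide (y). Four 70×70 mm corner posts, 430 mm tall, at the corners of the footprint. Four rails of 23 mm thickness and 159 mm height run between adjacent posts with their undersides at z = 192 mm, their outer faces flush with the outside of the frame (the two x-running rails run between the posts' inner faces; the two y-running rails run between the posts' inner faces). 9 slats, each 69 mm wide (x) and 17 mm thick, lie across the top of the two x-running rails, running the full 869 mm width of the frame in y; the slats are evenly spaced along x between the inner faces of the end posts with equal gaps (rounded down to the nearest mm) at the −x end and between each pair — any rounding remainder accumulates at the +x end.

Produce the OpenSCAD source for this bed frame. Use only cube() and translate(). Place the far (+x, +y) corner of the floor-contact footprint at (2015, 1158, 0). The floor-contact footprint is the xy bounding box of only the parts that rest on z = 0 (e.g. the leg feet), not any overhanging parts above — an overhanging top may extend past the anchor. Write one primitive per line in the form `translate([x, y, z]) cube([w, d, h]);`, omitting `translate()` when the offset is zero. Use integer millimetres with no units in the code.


translate([113, 289, 0]) cube([70, 70, 430]);
translate([113, 1088, 0]) cube([70, 70, 430]);
translate([1945, 289, 0]) cube([70, 70, 430]);
translate([1945, 1088, 0]) cube([70, 70, 430]);
translate([183, 289, 192]) cube([1762, 23, 159]);
translate([183, 1135, 192]) cube([1762, 23, 159]);
translate([113, 359, 192]) cube([23, 729, 159]);
translate([1992, 359, 192]) cube([23, 729, 159]);
translate([297, 289, 351]) cube([69, 869, 17]);
translate([480, 289, 351]) cube([69, 869, 17]);
translate([663, 289, 351]) cube([69, 869, 17]);
translate([846, 289, 351]) cube([69, 869, 17]);
translate([1029, 289, 351]) cube([69, 869, 17]);
translate([1212, 289, 351]) cube([69, 869, 17]);
translate([1395, 289, 351]) cube([69, 869, 17]);
translate([1578, 289, 351]) cube([69, 869, 17]);
translate([1761, 289, 351]) cube([69, 869, 17]);
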